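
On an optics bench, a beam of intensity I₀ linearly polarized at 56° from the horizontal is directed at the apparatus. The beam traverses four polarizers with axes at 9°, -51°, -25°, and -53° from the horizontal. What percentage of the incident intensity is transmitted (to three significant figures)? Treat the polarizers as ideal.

I₁ = I₀ cos²(9° − 56°) = I₀ cos²(47°) = 0.4651 I₀.
I₂ = I₁ cos²(-51° − 9°) = 0.4651 I₀ · cos²(60°) = 0.1163 I₀.
I₃ = I₂ cos²(-25° + 51°) = 0.1163 I₀ · cos²(26°) = 0.09393 I₀.
I₄ = I₃ cos²(-53° + 25°) = 0.09393 I₀ · cos²(28°) = 0.07323 I₀.
That is 7.323% of the incident intensity.

≈ 7.32%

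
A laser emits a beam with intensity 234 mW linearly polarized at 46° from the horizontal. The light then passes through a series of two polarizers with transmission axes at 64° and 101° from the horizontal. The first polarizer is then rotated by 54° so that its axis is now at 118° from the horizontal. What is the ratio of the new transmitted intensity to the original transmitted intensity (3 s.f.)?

Before rotation:
I₁ = I₀ cos²(64° − 46°) = I₀ cos²(18°) = 0.9045 I₀.
I₂ = I₁ cos²(101° − 64°) = 0.9045 I₀ · cos²(37°) = 0.5769 I₀.
After rotation:
I₁ = I₀ cos²(118° − 46°) = I₀ cos²(72°) = 0.09549 I₀.
I₂ = I₁ cos²(101° − 118°) = 0.09549 I₀ · cos²(17°) = 0.08733 I₀.
Ratio = 0.08733 / 0.5769 = 0.1514.

I_new/I_old ≈ 0.151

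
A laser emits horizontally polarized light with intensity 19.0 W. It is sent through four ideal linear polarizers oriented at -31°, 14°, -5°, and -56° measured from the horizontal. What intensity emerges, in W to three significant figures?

I₁ = 19.0 W · cos²(31°) = 13.96 W.
I₂ = I₁ · cos²(45°) = 13.96 · 0.5 = 6.98 W.
I₃ = I₂ · cos²(19°) = 6.98 · 0.894 = 6.24 W.
I₄ = I₃ · cos²(51°) = 6.24 · 0.396 = 2.471 W.

I ≈ 2.47 W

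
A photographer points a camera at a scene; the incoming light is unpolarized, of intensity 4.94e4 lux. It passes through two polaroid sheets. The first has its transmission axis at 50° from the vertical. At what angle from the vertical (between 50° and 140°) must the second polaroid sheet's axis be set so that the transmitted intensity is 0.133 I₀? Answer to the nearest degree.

θ ≈ 109°

Unpolarized light through the first polarizer → I₁ = ½ I₀, now polarized at 50°.
Need I₂/I₀ = 0.133, so cos²(θ − 50°) = 0.133 / 0.5 = 0.266.
θ − 50° = arccos(√0.266) = 59.0°, giving θ ≈ 50 + 59.0 = 109.0°.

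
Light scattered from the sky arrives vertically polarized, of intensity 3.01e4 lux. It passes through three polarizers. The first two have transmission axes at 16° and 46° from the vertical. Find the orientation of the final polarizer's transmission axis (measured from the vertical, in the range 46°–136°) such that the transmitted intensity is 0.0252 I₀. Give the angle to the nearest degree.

By Malus's law, I₁ = I₀ cos²(16° − 0°) = I₀ cos²(16°) = 0.924 I₀.
I₂ = I₁ cos²(46° − 16°) = 0.924 I₀ · cos²(30°) = 0.693 I₀.
Need I₃/I₀ = 0.0252, so cos²(θ − 46°) = 0.0252 / 0.693 = 0.03636.
θ − 46° = arccos(√0.03636) = 79.0°, giving θ ≈ 46 + 79.0 = 125.0°.

θ ≈ 125°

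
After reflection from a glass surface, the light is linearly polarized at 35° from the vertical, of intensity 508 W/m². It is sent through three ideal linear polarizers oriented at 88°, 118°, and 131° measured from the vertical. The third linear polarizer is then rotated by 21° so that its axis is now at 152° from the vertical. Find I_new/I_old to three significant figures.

Before rotation:
I₁ = I₀ cos²(88° − 35°) = I₀ cos²(53°) = 0.3622 I₀.
I₂ = I₁ cos²(118° − 88°) = 0.3622 I₀ · cos²(30°) = 0.2716 I₀.
I₃ = I₂ cos²(131° − 118°) = 0.2716 I₀ · cos²(13°) = 0.2579 I₀.
After rotation:
I₁ = I₀ cos²(88° − 35°) = I₀ cos²(53°) = 0.3622 I₀.
I₂ = I₁ cos²(118° − 88°) = 0.3622 I₀ · cos²(30°) = 0.2716 I₀.
I₃ = I₂ cos²(152° − 118°) = 0.2716 I₀ · cos²(34°) = 0.1867 I₀.
Ratio = 0.1867 / 0.2579 = 0.7239.

I_new/I_old ≈ 0.724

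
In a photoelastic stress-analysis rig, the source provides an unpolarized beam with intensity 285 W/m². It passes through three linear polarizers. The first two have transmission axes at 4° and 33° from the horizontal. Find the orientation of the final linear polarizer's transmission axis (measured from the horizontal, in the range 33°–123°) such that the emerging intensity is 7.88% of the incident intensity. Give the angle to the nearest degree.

θ ≈ 96°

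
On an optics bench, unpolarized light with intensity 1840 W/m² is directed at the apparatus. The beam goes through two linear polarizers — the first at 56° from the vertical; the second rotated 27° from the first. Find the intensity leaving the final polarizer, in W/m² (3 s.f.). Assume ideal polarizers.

I ≈ 730 W/m²

Unpolarized light through the first polarizer → I₁ = 1840 W/m²/2 = 920 W/m², polarized at 56°.
I₂ = I₁ · cos²(27°) = 920 · 0.7939 = 730.4 W/m².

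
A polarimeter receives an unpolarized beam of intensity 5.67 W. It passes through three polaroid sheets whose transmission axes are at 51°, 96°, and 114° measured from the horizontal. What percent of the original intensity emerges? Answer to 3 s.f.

Unpolarized light through the first polarizer → I₁ = 5.67 W/2 = 2.835 W, polarized at 51°.
I₂ = I₁ · cos²(45°) = 2.835 · 0.5 = 1.418 W.
I₃ = I₂ · cos²(18°) = 1.418 · 0.9045 = 1.282 W.
That is 22.61% of the incident intensity.

≈ 22.6%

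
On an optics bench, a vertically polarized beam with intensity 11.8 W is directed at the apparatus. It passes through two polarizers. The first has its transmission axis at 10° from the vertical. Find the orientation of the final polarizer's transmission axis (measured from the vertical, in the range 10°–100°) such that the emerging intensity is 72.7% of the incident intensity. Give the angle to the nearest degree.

θ ≈ 40°

By Malus's law, I₁ = I₀ cos²(10° − 0°) = I₀ cos²(10°) = 0.9698 I₀.
Need I₂/I₀ = 0.727, so cos²(θ − 10°) = 0.727 / 0.9698 = 0.7496.
θ − 10° = arccos(√0.7496) = 30.0°, giving θ ≈ 10 + 30.0 = 40.0°.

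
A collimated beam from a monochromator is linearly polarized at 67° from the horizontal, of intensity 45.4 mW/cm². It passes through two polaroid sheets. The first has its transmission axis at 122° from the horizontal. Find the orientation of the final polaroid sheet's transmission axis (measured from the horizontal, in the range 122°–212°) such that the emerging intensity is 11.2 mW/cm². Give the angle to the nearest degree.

θ ≈ 152°

By Malus's law, I₁ = I₀ cos²(122° − 67°) = I₀ cos²(55°) = 0.329 I₀.
Target fraction: 11.2 / 45.4 mW/cm² = 0.2467 of I₀.
Need I₂/I₀ = 0.2467, so cos²(θ − 122°) = 0.2467 / 0.329 = 0.7499.
θ − 122° = arccos(√0.7499) = 30.0°, giving θ ≈ 122 + 30.0 = 152.0°.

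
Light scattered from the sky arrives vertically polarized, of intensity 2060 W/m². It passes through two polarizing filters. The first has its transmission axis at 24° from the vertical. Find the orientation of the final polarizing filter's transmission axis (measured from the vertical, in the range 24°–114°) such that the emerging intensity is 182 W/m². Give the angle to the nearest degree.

By Malus's law, I₁ = I₀ cos²(24° − 0°) = I₀ cos²(24°) = 0.8346 I₀.
Target fraction: 182 / 2060 W/m² = 0.08835 of I₀.
Need I₂/I₀ = 0.08835, so cos²(θ − 24°) = 0.08835 / 0.8346 = 0.1059.
θ − 24° = arccos(√0.1059) = 71.0°, giving θ ≈ 24 + 71.0 = 95.0°.

θ ≈ 95°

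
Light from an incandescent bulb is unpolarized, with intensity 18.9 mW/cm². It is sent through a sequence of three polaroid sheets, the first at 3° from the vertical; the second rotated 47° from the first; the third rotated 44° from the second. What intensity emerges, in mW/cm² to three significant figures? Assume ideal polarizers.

Unpolarized light through the first polarizer → I₁ = 18.9 mW/cm²/2 = 9.45 mW/cm², polarized at 3°.
I₂ = I₁ · cos²(47°) = 9.45 · 0.4651 = 4.395 mW/cm².
I₃ = I₂ · cos²(44°) = 4.395 · 0.5174 = 2.274 mW/cm².

I ≈ 2.27 mW/cm²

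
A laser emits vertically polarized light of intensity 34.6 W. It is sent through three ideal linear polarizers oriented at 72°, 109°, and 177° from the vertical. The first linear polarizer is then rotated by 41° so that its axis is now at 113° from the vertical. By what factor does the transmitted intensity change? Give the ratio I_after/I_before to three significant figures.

I_new/I_old ≈ 2.49

Before rotation:
I₁ = I₀ cos²(72° − 0°) = I₀ cos²(72°) = 0.09549 I₀.
I₂ = I₁ cos²(109° − 72°) = 0.09549 I₀ · cos²(37°) = 0.06091 I₀.
I₃ = I₂ cos²(177° − 109°) = 0.06091 I₀ · cos²(68°) = 0.008547 I₀.
After rotation:
I₁ = I₀ cos²(113° − 0°) = I₀ cos²(67°) = 0.1527 I₀.
I₂ = I₁ cos²(109° − 113°) = 0.1527 I₀ · cos²(4°) = 0.1519 I₀.
I₃ = I₂ cos²(177° − 109°) = 0.1519 I₀ · cos²(68°) = 0.02132 I₀.
Ratio = 0.02132 / 0.008547 = 2.494.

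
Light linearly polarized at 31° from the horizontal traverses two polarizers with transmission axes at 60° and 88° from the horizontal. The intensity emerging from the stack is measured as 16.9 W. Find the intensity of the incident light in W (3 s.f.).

I₀ ≈ 28.3 W

I₁ = I₀ cos²(60° − 31°) = I₀ cos²(29°) = 0.765 I₀.
I₂ = I₁ cos²(88° − 60°) = 0.765 I₀ · cos²(28°) = 0.5964 I₀.
So 16.9 W = 0.5964 I₀, giving I₀ = 16.9/0.5964 = 28.34 W.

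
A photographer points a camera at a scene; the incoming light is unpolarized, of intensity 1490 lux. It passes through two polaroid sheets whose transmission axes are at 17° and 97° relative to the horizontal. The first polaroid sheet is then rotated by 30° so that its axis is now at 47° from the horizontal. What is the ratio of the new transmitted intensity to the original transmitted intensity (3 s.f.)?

Before rotation:
Unpolarized light through the first polarizer → I₁ = ½ I₀, now polarized at 17°.
I₂ = I₁ cos²(97° − 17°) = 0.5 I₀ · cos²(80°) = 0.01508 I₀.
After rotation:
Unpolarized light through the first polarizer → I₁ = ½ I₀, now polarized at 47°.
I₂ = I₁ cos²(97° − 47°) = 0.5 I₀ · cos²(50°) = 0.2066 I₀.
Ratio = 0.2066 / 0.01508 = 13.7.

I_new/I_old ≈ 13.7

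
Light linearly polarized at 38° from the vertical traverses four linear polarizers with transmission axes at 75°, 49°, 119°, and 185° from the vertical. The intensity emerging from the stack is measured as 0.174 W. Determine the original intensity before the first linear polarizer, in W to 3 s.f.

I₀ ≈ 17.5 W

By Malus's law, I₁ = I₀ cos²(75° − 38°) = I₀ cos²(37°) = 0.6378 I₀.
I₂ = I₁ cos²(49° − 75°) = 0.6378 I₀ · cos²(26°) = 0.5152 I₀.
I₃ = I₂ cos²(119° − 49°) = 0.5152 I₀ · cos²(70°) = 0.06027 I₀.
I₄ = I₃ cos²(185° − 119°) = 0.06027 I₀ · cos²(66°) = 0.009971 I₀.
So 0.174 W = 0.009971 I₀, giving I₀ = 0.174/0.009971 = 17.45 W.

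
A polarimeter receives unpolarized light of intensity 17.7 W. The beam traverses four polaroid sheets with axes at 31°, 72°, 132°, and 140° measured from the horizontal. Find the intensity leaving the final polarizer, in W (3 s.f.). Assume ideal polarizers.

I ≈ 1.24 W

Unpolarized light through the first polarizer → I₁ = 17.7 W/2 = 8.85 W, polarized at 31°.
I₂ = I₁ · cos²(41°) = 8.85 · 0.5696 = 5.041 W.
I₃ = I₂ · cos²(60°) = 5.041 · 0.25 = 1.26 W.
I₄ = I₃ · cos²(8°) = 1.26 · 0.9806 = 1.236 W.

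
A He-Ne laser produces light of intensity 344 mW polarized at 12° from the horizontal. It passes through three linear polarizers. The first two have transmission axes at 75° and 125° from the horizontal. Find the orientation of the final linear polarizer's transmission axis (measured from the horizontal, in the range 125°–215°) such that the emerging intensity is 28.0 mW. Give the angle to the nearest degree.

θ ≈ 137°

By Malus's law, I₁ = I₀ cos²(75° − 12°) = I₀ cos²(63°) = 0.2061 I₀.
I₂ = I₁ cos²(125° − 75°) = 0.2061 I₀ · cos²(50°) = 0.08516 I₀.
Target fraction: 28.0 / 344 mW = 0.0814 of I₀.
Need I₃/I₀ = 0.0814, so cos²(θ − 125°) = 0.0814 / 0.08516 = 0.9558.
θ − 125° = arccos(√0.9558) = 12.1°, giving θ ≈ 125 + 12.1 = 137.1°.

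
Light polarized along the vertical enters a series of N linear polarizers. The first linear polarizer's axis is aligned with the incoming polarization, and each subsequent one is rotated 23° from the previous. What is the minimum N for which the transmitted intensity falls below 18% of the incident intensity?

N = 12

First polarizer is aligned with the polarization: full transmission.
Each further stage multiplies by cos²(23°) = 0.8473.
After N polarizers: T = 0.8473^(N−1). Require T < 0.18 ⇒ N−1 > ln(0.18)/ln(0.8473) = 10.35, so N−1 ≥ 11 and N = 12.
Check: N=12 gives T = 0.1616 < 0.18; N=11 gives T = 0.1908.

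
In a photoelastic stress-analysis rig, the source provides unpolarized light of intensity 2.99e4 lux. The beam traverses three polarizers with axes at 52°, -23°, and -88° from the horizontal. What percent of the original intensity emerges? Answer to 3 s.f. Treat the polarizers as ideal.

≈ 0.598%

Unpolarized light through the first polarizer → I₁ = 2.99e4 lux/2 = 1.495e+04 lux, polarized at 52°.
I₂ = I₁ · cos²(75°) = 1.495e+04 · 0.06699 = 1001 lux.
I₃ = I₂ · cos²(65°) = 1001 · 0.1786 = 178.9 lux.
That is 0.5982% of the incident intensity.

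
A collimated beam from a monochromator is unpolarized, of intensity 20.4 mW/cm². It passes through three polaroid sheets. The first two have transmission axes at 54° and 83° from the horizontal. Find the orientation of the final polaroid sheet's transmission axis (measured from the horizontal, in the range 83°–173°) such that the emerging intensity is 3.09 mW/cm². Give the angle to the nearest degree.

θ ≈ 134°

Unpolarized light through the first polarizer → I₁ = ½ I₀, now polarized at 54°.
I₂ = I₁ cos²(83° − 54°) = 0.5 I₀ · cos²(29°) = 0.3825 I₀.
Target fraction: 3.09 / 20.4 mW/cm² = 0.1515 of I₀.
Need I₃/I₀ = 0.1515, so cos²(θ − 83°) = 0.1515 / 0.3825 = 0.396.
θ − 83° = arccos(√0.396) = 51.0°, giving θ ≈ 83 + 51.0 = 134.0°.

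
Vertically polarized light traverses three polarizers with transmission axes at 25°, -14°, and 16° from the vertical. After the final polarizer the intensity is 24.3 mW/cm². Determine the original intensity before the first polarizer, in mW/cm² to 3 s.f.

I₀ ≈ 65.3 mW/cm²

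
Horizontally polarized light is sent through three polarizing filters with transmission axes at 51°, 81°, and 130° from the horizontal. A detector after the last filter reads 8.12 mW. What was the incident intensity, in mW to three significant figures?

I₀ ≈ 63.5 mW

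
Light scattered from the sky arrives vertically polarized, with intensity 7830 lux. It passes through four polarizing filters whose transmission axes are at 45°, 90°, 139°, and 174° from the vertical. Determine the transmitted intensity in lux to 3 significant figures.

I ≈ 565 lux

I₁ = 7830 lux · cos²(45°) = 3915 lux.
I₂ = I₁ · cos²(45°) = 3915 · 0.5 = 1958 lux.
I₃ = I₂ · cos²(49°) = 1958 · 0.4304 = 842.5 lux.
I₄ = I₃ · cos²(35°) = 842.5 · 0.671 = 565.3 lux.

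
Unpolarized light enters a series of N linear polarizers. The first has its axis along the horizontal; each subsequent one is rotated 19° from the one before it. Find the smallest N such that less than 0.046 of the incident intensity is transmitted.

First polarizer halves the unpolarized light: factor 1/2.
Each further stage multiplies by cos²(19°) = 0.894.
After N polarizers: T = 0.5·0.894^(N−1). Require T < 0.046 ⇒ N−1 > ln(0.046/0.5)/ln(0.894) = 21.30, so N−1 ≥ 22 and N = 23.
Check: N=23 gives T = 0.04251 < 0.046; N=22 gives T = 0.04755.

N = 23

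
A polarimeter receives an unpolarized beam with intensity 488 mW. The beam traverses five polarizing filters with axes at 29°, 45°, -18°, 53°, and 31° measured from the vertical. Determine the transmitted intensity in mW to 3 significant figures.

I ≈ 4.23 mW

Unpolarized light through the first polarizer → I₁ = 488 mW/2 = 244 mW, polarized at 29°.
I₂ = I₁ · cos²(16°) = 244 · 0.924 = 225.5 mW.
I₃ = I₂ · cos²(63°) = 225.5 · 0.2061 = 46.47 mW.
I₄ = I₃ · cos²(71°) = 46.47 · 0.106 = 4.926 mW.
I₅ = I₄ · cos²(22°) = 4.926 · 0.8597 = 4.234 mW.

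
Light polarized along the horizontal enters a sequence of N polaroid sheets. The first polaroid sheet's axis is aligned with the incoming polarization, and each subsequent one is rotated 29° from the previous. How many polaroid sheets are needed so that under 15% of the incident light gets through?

First polarizer is aligned with the polarization: full transmission.
Each further stage multiplies by cos²(29°) = 0.765.
After N polarizers: T = 0.765^(N−1). Require T < 0.15 ⇒ N−1 > ln(0.15)/ln(0.765) = 7.08, so N−1 ≥ 8 and N = 9.
Check: N=9 gives T = 0.1172 < 0.15; N=8 gives T = 0.1533.

N = 9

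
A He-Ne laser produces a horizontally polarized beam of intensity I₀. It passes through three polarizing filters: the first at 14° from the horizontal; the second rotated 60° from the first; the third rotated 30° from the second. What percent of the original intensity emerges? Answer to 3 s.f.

I₁ = I₀ cos²(14° − 0°) = I₀ cos²(14°) = 0.9415 I₀.
I₂ = I₁ cos²(60°) = 0.9415 · 0.25 I₀ = 0.2354 I₀.
I₃ = I₂ cos²(30°) = 0.2354 · 0.75 I₀ = 0.1765 I₀.
That is 17.65% of the incident intensity.

≈ 17.7%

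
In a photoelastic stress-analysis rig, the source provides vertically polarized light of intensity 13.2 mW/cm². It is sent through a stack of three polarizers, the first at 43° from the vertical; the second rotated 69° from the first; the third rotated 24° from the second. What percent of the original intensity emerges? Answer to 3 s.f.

≈ 5.73%

By Malus's law, I₁ = 13.2 mW/cm² · cos²(43°) = 7.06 mW/cm².
I₂ = I₁ · cos²(69°) = 7.06 · 0.1284 = 0.9067 mW/cm².
I₃ = I₂ · cos²(24°) = 0.9067 · 0.8346 = 0.7567 mW/cm².
That is 5.733% of the incident intensity.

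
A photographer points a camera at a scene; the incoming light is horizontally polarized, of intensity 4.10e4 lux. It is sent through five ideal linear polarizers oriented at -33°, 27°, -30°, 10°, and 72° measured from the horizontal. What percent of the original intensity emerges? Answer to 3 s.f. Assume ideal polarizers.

I₁ = 4.10e4 lux · cos²(33°) = 2.884e+04 lux.
I₂ = I₁ · cos²(60°) = 2.884e+04 · 0.25 = 7210 lux.
I₃ = I₂ · cos²(57°) = 7210 · 0.2966 = 2139 lux.
I₄ = I₃ · cos²(40°) = 2139 · 0.5868 = 1255 lux.
I₅ = I₄ · cos²(62°) = 1255 · 0.2204 = 276.6 lux.
That is 0.6746% of the incident intensity.

≈ 0.675%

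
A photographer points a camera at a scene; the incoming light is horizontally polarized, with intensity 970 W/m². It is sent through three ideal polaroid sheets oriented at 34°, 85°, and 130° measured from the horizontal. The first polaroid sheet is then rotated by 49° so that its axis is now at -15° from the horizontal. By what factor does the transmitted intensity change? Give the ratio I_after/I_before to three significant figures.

I_new/I_old ≈ 0.103

Before rotation:
I₁ = I₀ cos²(34° − 0°) = I₀ cos²(34°) = 0.6873 I₀.
I₂ = I₁ cos²(85° − 34°) = 0.6873 I₀ · cos²(51°) = 0.2722 I₀.
I₃ = I₂ cos²(130° − 85°) = 0.2722 I₀ · cos²(45°) = 0.1361 I₀.
After rotation:
I₁ = I₀ cos²(-15° − 0°) = I₀ cos²(15°) = 0.933 I₀.
Angle between axes 1 and 2: 80°. I₂ = 0.933 I₀ · cos²(80°) = 0.02813 I₀.
I₃ = I₂ cos²(130° − 85°) = 0.02813 I₀ · cos²(45°) = 0.01407 I₀.
Ratio = 0.01407 / 0.1361 = 0.1034.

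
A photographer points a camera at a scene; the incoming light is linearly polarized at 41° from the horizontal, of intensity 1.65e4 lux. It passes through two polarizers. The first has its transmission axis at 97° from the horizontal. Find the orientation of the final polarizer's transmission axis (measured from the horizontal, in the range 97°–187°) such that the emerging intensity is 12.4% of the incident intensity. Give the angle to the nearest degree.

θ ≈ 148°

By Malus's law, I₁ = I₀ cos²(97° − 41°) = I₀ cos²(56°) = 0.3127 I₀.
Need I₂/I₀ = 0.124, so cos²(θ − 97°) = 0.124 / 0.3127 = 0.3966.
θ − 97° = arccos(√0.3966) = 51.0°, giving θ ≈ 97 + 51.0 = 148.0°.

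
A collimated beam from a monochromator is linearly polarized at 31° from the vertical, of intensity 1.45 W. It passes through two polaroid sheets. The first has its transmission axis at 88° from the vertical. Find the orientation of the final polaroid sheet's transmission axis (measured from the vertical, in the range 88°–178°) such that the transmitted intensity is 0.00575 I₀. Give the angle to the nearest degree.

By Malus's law, I₁ = I₀ cos²(88° − 31°) = I₀ cos²(57°) = 0.2966 I₀.
Need I₂/I₀ = 0.00575, so cos²(θ − 88°) = 0.00575 / 0.2966 = 0.01938.
θ − 88° = arccos(√0.01938) = 82.0°, giving θ ≈ 88 + 82.0 = 170.0°.

θ ≈ 170°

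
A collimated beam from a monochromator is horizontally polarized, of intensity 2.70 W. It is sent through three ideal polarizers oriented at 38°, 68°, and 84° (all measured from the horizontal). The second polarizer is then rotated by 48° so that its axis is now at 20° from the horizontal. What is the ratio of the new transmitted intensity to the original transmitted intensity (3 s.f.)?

Before rotation:
By Malus's law, I₁ = I₀ cos²(38° − 0°) = I₀ cos²(38°) = 0.621 I₀.
I₂ = I₁ cos²(68° − 38°) = 0.621 I₀ · cos²(30°) = 0.4657 I₀.
I₃ = I₂ cos²(84° − 68°) = 0.4657 I₀ · cos²(16°) = 0.4303 I₀.
After rotation:
I₁ = I₀ cos²(38° − 0°) = I₀ cos²(38°) = 0.621 I₀.
I₂ = I₁ cos²(20° − 38°) = 0.621 I₀ · cos²(18°) = 0.5617 I₀.
I₃ = I₂ cos²(84° − 20°) = 0.5617 I₀ · cos²(64°) = 0.1079 I₀.
Ratio = 0.1079 / 0.4303 = 0.2508.

I_new/I_old ≈ 0.251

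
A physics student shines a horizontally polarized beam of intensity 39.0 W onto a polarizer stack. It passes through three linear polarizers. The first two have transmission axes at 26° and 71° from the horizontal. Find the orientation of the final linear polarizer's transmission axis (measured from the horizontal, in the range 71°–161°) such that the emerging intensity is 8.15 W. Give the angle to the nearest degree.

θ ≈ 115°

I₁ = I₀ cos²(26° − 0°) = I₀ cos²(26°) = 0.8078 I₀.
I₂ = I₁ cos²(71° − 26°) = 0.8078 I₀ · cos²(45°) = 0.4039 I₀.
Target fraction: 8.15 / 39.0 W = 0.209 of I₀.
Need I₃/I₀ = 0.209, so cos²(θ − 71°) = 0.209 / 0.4039 = 0.5174.
θ − 71° = arccos(√0.5174) = 44.0°, giving θ ≈ 71 + 44.0 = 115.0°.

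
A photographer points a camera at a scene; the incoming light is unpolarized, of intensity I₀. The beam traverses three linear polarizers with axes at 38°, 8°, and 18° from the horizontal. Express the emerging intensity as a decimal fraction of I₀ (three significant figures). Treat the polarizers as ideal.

≈ 0.364 I₀

Unpolarized light through the first polarizer → I₁ = ½ I₀, now polarized at 38°.
I₂ = I₁ cos²(8° − 38°) = 0.5 I₀ · cos²(30°) = 0.375 I₀.
I₃ = I₂ cos²(18° − 8°) = 0.375 I₀ · cos²(10°) = 0.3637 I₀.
Transmitted fraction = 0.3637.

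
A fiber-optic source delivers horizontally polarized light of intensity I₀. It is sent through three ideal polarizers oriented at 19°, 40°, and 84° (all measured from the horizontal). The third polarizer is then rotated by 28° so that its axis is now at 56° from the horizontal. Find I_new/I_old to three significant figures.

I_new/I_old ≈ 1.79

Before rotation:
I₁ = I₀ cos²(19° − 0°) = I₀ cos²(19°) = 0.894 I₀.
I₂ = I₁ cos²(40° − 19°) = 0.894 I₀ · cos²(21°) = 0.7792 I₀.
I₃ = I₂ cos²(84° − 40°) = 0.7792 I₀ · cos²(44°) = 0.4032 I₀.
After rotation:
I₁ = I₀ cos²(19° − 0°) = I₀ cos²(19°) = 0.894 I₀.
I₂ = I₁ cos²(40° − 19°) = 0.894 I₀ · cos²(21°) = 0.7792 I₀.
I₃ = I₂ cos²(56° − 40°) = 0.7792 I₀ · cos²(16°) = 0.72 I₀.
Ratio = 0.72 / 0.4032 = 1.786.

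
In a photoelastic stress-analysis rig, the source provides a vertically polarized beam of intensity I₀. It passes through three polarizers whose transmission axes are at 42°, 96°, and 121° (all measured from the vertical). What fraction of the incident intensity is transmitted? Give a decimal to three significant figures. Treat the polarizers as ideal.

I₁ = I₀ cos²(42° − 0°) = I₀ cos²(42°) = 0.5523 I₀.
I₂ = I₁ cos²(96° − 42°) = 0.5523 I₀ · cos²(54°) = 0.1908 I₀.
I₃ = I₂ cos²(121° − 96°) = 0.1908 I₀ · cos²(25°) = 0.1567 I₀.
Transmitted fraction = 0.1567.

≈ 0.157 I₀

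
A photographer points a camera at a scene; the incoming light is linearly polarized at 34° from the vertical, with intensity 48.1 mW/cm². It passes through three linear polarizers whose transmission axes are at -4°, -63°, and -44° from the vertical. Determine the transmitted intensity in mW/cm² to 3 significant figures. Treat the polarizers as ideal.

I ≈ 7.08 mW/cm²

I₁ = 48.1 mW/cm² · cos²(38°) = 29.87 mW/cm².
I₂ = I₁ · cos²(59°) = 29.87 · 0.2653 = 7.923 mW/cm².
I₃ = I₂ · cos²(19°) = 7.923 · 0.894 = 7.083 mW/cm².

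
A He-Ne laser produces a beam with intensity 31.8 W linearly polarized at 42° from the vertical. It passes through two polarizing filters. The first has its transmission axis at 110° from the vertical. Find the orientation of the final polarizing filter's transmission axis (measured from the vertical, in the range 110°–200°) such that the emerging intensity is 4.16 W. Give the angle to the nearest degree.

θ ≈ 125°

By Malus's law, I₁ = I₀ cos²(110° − 42°) = I₀ cos²(68°) = 0.1403 I₀.
Target fraction: 4.16 / 31.8 W = 0.1308 of I₀.
Need I₂/I₀ = 0.1308, so cos²(θ − 110°) = 0.1308 / 0.1403 = 0.9322.
θ − 110° = arccos(√0.9322) = 15.1°, giving θ ≈ 110 + 15.1 = 125.1°.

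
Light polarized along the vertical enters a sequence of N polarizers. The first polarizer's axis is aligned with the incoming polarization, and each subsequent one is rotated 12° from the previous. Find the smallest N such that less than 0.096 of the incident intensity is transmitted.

N = 55

First polarizer is aligned with the polarization: full transmission.
Each further stage multiplies by cos²(12°) = 0.9568.
After N polarizers: T = 0.9568^(N−1). Require T < 0.096 ⇒ N−1 > ln(0.096)/ln(0.9568) = 53.03, so N−1 ≥ 54 and N = 55.
Check: N=55 gives T = 0.09198 < 0.096; N=54 gives T = 0.09613.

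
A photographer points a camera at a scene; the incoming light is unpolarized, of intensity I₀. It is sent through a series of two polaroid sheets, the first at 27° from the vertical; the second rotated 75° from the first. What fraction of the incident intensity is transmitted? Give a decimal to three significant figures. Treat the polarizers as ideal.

≈ 0.0335 I₀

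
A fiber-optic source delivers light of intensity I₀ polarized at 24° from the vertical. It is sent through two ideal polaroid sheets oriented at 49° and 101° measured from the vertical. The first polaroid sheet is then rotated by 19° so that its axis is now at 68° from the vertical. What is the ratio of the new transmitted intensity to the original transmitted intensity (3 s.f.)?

I_new/I_old ≈ 1.17

Before rotation:
I₁ = I₀ cos²(49° − 24°) = I₀ cos²(25°) = 0.8214 I₀.
I₂ = I₁ cos²(101° − 49°) = 0.8214 I₀ · cos²(52°) = 0.3113 I₀.
After rotation:
I₁ = I₀ cos²(68° − 24°) = I₀ cos²(44°) = 0.5174 I₀.
I₂ = I₁ cos²(101° − 68°) = 0.5174 I₀ · cos²(33°) = 0.364 I₀.
Ratio = 0.364 / 0.3113 = 1.169.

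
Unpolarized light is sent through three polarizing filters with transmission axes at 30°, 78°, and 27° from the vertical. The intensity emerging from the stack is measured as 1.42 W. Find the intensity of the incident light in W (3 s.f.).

Unpolarized light through the first polarizer → I₁ = ½ I₀, now polarized at 30°.
I₂ = I₁ cos²(78° − 30°) = 0.5 I₀ · cos²(48°) = 0.2239 I₀.
I₃ = I₂ cos²(27° − 78°) = 0.2239 I₀ · cos²(51°) = 0.08866 I₀.
So 1.42 W = 0.08866 I₀, giving I₀ = 1.42/0.08866 = 16.02 W.

I₀ ≈ 16.0 W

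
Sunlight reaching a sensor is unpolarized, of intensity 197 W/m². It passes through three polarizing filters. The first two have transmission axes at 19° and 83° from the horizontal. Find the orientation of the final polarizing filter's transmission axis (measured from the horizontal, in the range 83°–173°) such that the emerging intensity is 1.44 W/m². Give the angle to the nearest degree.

θ ≈ 157°

Unpolarized light through the first polarizer → I₁ = ½ I₀, now polarized at 19°.
I₂ = I₁ cos²(83° − 19°) = 0.5 I₀ · cos²(64°) = 0.09608 I₀.
Target fraction: 1.44 / 197 W/m² = 0.00731 of I₀.
Need I₃/I₀ = 0.00731, so cos²(θ − 83°) = 0.00731 / 0.09608 = 0.07608.
θ − 83° = arccos(√0.07608) = 74.0°, giving θ ≈ 83 + 74.0 = 157.0°.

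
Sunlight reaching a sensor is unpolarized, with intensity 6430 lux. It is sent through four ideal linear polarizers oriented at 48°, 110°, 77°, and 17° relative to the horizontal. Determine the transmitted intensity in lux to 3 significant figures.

I ≈ 125 lux

Unpolarized light through the first polarizer → I₁ = 6430 lux/2 = 3215 lux, polarized at 48°.
I₂ = I₁ · cos²(62°) = 3215 · 0.2204 = 708.6 lux.
I₃ = I₂ · cos²(33°) = 708.6 · 0.7034 = 498.4 lux.
I₄ = I₃ · cos²(60°) = 498.4 · 0.25 = 124.6 lux.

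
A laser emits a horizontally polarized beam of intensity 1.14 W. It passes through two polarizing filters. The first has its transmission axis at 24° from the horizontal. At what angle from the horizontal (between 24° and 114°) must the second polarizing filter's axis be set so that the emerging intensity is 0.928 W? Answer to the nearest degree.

By Malus's law, I₁ = I₀ cos²(24° − 0°) = I₀ cos²(24°) = 0.8346 I₀.
Target fraction: 0.928 / 1.14 W = 0.814 of I₀.
Need I₂/I₀ = 0.814, so cos²(θ − 24°) = 0.814 / 0.8346 = 0.9754.
θ − 24° = arccos(√0.9754) = 9.0°, giving θ ≈ 24 + 9.0 = 33.0°.

θ ≈ 33°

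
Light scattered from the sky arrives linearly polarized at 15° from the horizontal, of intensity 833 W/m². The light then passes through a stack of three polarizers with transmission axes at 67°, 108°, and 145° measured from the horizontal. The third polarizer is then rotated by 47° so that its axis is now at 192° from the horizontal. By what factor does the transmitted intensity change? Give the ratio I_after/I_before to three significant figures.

Before rotation:
I₁ = I₀ cos²(67° − 15°) = I₀ cos²(52°) = 0.379 I₀.
I₂ = I₁ cos²(108° − 67°) = 0.379 I₀ · cos²(41°) = 0.2159 I₀.
I₃ = I₂ cos²(145° − 108°) = 0.2159 I₀ · cos²(37°) = 0.1377 I₀.
After rotation:
I₁ = I₀ cos²(67° − 15°) = I₀ cos²(52°) = 0.379 I₀.
I₂ = I₁ cos²(108° − 67°) = 0.379 I₀ · cos²(41°) = 0.2159 I₀.
I₃ = I₂ cos²(192° − 108°) = 0.2159 I₀ · cos²(84°) = 0.002359 I₀.
Ratio = 0.002359 / 0.1377 = 0.01713.

I_new/I_old ≈ 0.0171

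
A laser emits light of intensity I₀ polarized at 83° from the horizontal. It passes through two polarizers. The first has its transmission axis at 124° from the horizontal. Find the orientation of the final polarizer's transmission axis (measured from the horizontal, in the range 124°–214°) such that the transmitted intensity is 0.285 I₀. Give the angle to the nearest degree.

θ ≈ 169°

I₁ = I₀ cos²(124° − 83°) = I₀ cos²(41°) = 0.5696 I₀.
Need I₂/I₀ = 0.285, so cos²(θ − 124°) = 0.285 / 0.5696 = 0.5004.
θ − 124° = arccos(√0.5004) = 45.0°, giving θ ≈ 124 + 45.0 = 169.0°.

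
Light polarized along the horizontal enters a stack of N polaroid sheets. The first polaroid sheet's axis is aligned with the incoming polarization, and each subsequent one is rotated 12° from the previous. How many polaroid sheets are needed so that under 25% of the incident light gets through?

N = 33

First polarizer is aligned with the polarization: full transmission.
Each further stage multiplies by cos²(12°) = 0.9568.
After N polarizers: T = 0.9568^(N−1). Require T < 0.25 ⇒ N−1 > ln(0.25)/ln(0.9568) = 31.37, so N−1 ≥ 32 and N = 33.
Check: N=33 gives T = 0.2432 < 0.25; N=32 gives T = 0.2541.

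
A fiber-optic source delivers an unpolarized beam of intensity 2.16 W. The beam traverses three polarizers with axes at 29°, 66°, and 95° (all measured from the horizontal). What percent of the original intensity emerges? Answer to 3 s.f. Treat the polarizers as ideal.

≈ 24.4%

Unpolarized light through the first polarizer → I₁ = 2.16 W/2 = 1.08 W, polarized at 29°.
I₂ = I₁ · cos²(37°) = 1.08 · 0.6378 = 0.6888 W.
I₃ = I₂ · cos²(29°) = 0.6888 · 0.765 = 0.5269 W.
That is 24.4% of the incident intensity.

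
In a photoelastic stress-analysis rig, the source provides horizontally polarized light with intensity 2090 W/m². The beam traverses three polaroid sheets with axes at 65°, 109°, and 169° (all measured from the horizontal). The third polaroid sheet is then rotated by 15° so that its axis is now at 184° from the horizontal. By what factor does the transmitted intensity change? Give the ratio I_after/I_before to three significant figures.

I_new/I_old ≈ 0.268

Before rotation:
I₁ = I₀ cos²(65° − 0°) = I₀ cos²(65°) = 0.1786 I₀.
I₂ = I₁ cos²(109° − 65°) = 0.1786 I₀ · cos²(44°) = 0.09242 I₀.
I₃ = I₂ cos²(169° − 109°) = 0.09242 I₀ · cos²(60°) = 0.0231 I₀.
After rotation:
I₁ = I₀ cos²(65° − 0°) = I₀ cos²(65°) = 0.1786 I₀.
I₂ = I₁ cos²(109° − 65°) = 0.1786 I₀ · cos²(44°) = 0.09242 I₀.
I₃ = I₂ cos²(184° − 109°) = 0.09242 I₀ · cos²(75°) = 0.006191 I₀.
Ratio = 0.006191 / 0.0231 = 0.2679.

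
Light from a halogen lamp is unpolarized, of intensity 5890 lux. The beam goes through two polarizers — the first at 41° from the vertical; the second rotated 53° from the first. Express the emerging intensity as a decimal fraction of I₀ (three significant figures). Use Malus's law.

Unpolarized light through the first polarizer → I₁ = 5890 lux/2 = 2945 lux, polarized at 41°.
I₂ = I₁ · cos²(53°) = 2945 · 0.3622 = 1067 lux.
Transmitted fraction = 0.1811.

I/I₀ ≈ 0.181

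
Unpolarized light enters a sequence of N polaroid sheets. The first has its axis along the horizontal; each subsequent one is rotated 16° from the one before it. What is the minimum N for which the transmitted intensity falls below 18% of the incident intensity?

First polarizer halves the unpolarized light: factor 1/2.
Each further stage multiplies by cos²(16°) = 0.924.
After N polarizers: T = 0.5·0.924^(N−1). Require T < 0.18 ⇒ N−1 > ln(0.18/0.5)/ln(0.924) = 12.93, so N−1 ≥ 13 and N = 14.
Check: N=14 gives T = 0.179 < 0.18; N=13 gives T = 0.1937.

N = 14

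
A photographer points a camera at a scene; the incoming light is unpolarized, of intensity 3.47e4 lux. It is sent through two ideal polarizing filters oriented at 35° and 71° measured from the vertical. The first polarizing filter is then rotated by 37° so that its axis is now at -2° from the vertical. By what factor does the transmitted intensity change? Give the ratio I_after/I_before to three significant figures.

I_new/I_old ≈ 0.131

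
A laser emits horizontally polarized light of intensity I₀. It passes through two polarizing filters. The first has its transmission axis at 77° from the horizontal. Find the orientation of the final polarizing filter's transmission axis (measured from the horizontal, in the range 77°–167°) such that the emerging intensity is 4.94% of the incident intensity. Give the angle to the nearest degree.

θ ≈ 86°

I₁ = I₀ cos²(77° − 0°) = I₀ cos²(77°) = 0.0506 I₀.
Need I₂/I₀ = 0.0494, so cos²(θ − 77°) = 0.0494 / 0.0506 = 0.9762.
θ − 77° = arccos(√0.9762) = 8.9°, giving θ ≈ 77 + 8.9 = 85.9°.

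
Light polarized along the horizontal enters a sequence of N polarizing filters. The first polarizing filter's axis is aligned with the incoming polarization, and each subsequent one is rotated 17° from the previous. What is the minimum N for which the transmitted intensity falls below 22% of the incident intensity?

First polarizer is aligned with the polarization: full transmission.
Each further stage multiplies by cos²(17°) = 0.9145.
After N polarizers: T = 0.9145^(N−1). Require T < 0.22 ⇒ N−1 > ln(0.22)/ln(0.9145) = 16.94, so N−1 ≥ 17 and N = 18.
Check: N=18 gives T = 0.2189 < 0.22; N=17 gives T = 0.2394.

N = 18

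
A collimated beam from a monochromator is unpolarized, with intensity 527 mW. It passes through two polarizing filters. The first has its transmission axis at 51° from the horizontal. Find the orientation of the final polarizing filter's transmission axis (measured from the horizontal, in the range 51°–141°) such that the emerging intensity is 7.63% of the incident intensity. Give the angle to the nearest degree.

Unpolarized light through the first polarizer → I₁ = ½ I₀, now polarized at 51°.
Need I₂/I₀ = 0.0763, so cos²(θ − 51°) = 0.0763 / 0.5 = 0.1526.
θ − 51° = arccos(√0.1526) = 67.0°, giving θ ≈ 51 + 67.0 = 118.0°.

θ ≈ 118°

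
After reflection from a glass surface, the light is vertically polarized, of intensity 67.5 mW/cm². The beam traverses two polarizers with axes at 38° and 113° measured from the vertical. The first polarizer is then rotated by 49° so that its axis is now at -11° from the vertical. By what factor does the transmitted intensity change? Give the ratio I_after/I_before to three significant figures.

I_new/I_old ≈ 7.24

Before rotation:
By Malus's law, I₁ = I₀ cos²(38° − 0°) = I₀ cos²(38°) = 0.621 I₀.
I₂ = I₁ cos²(113° − 38°) = 0.621 I₀ · cos²(75°) = 0.0416 I₀.
After rotation:
I₁ = I₀ cos²(-11° − 0°) = I₀ cos²(11°) = 0.9636 I₀.
Angle between axes 1 and 2: 56°. I₂ = 0.9636 I₀ · cos²(56°) = 0.3013 I₀.
Ratio = 0.3013 / 0.0416 = 7.244.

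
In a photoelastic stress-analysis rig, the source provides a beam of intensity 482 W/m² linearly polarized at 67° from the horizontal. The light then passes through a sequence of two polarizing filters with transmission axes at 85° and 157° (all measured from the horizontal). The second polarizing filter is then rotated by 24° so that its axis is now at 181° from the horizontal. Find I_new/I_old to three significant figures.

Before rotation:
I₁ = I₀ cos²(85° − 67°) = I₀ cos²(18°) = 0.9045 I₀.
I₂ = I₁ cos²(157° − 85°) = 0.9045 I₀ · cos²(72°) = 0.08637 I₀.
After rotation:
I₁ = I₀ cos²(85° − 67°) = I₀ cos²(18°) = 0.9045 I₀.
Angle between axes 1 and 2: 84°. I₂ = 0.9045 I₀ · cos²(84°) = 0.009883 I₀.
Ratio = 0.009883 / 0.08637 = 0.1144.

I_new/I_old ≈ 0.114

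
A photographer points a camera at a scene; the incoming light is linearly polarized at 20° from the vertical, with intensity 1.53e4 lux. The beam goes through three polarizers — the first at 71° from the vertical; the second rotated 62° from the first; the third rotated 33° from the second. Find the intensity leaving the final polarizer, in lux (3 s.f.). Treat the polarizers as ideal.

By Malus's law, I₁ = 1.53e4 lux · cos²(51°) = 6059 lux.
I₂ = I₁ · cos²(62°) = 6059 · 0.2204 = 1336 lux.
I₃ = I₂ · cos²(33°) = 1336 · 0.7034 = 939.4 lux.

I ≈ 939 lux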